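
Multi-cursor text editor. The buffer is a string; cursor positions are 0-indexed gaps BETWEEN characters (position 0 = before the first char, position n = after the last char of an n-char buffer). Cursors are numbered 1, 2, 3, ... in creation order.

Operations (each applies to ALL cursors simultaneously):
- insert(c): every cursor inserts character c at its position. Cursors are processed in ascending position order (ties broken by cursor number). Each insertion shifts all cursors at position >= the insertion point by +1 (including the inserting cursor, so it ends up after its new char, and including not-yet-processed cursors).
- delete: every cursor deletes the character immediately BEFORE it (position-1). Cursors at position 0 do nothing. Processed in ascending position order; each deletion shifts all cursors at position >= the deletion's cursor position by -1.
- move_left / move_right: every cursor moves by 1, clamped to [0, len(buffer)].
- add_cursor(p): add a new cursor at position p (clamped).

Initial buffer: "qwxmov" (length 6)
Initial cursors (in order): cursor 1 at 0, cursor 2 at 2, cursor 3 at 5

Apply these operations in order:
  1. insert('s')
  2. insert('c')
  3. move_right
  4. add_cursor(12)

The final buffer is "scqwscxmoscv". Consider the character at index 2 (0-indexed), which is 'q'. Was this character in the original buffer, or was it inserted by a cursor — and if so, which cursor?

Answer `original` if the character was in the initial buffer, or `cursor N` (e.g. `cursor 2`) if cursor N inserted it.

After op 1 (insert('s')): buffer="sqwsxmosv" (len 9), cursors c1@1 c2@4 c3@8, authorship 1..2...3.
After op 2 (insert('c')): buffer="scqwscxmoscv" (len 12), cursors c1@2 c2@6 c3@11, authorship 11..22...33.
After op 3 (move_right): buffer="scqwscxmoscv" (len 12), cursors c1@3 c2@7 c3@12, authorship 11..22...33.
After op 4 (add_cursor(12)): buffer="scqwscxmoscv" (len 12), cursors c1@3 c2@7 c3@12 c4@12, authorship 11..22...33.
Authorship (.=original, N=cursor N): 1 1 . . 2 2 . . . 3 3 .
Index 2: author = original

Answer: original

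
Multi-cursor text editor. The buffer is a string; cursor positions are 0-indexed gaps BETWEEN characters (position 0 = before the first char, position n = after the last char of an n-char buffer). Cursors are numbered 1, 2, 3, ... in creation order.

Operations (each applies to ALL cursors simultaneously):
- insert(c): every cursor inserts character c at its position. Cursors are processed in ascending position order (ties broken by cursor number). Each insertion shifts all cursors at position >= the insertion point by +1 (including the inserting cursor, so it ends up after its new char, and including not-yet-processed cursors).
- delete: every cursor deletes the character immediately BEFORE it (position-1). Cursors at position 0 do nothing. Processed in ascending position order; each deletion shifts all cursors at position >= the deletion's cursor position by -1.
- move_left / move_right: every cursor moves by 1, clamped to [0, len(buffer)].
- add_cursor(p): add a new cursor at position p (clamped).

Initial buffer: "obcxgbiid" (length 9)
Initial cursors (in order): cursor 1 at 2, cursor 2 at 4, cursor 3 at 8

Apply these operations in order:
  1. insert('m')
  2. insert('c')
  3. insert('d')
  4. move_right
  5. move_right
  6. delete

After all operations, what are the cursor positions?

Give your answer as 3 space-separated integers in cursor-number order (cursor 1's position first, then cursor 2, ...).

After op 1 (insert('m')): buffer="obmcxmgbiimd" (len 12), cursors c1@3 c2@6 c3@11, authorship ..1..2....3.
After op 2 (insert('c')): buffer="obmccxmcgbiimcd" (len 15), cursors c1@4 c2@8 c3@14, authorship ..11..22....33.
After op 3 (insert('d')): buffer="obmcdcxmcdgbiimcdd" (len 18), cursors c1@5 c2@10 c3@17, authorship ..111..222....333.
After op 4 (move_right): buffer="obmcdcxmcdgbiimcdd" (len 18), cursors c1@6 c2@11 c3@18, authorship ..111..222....333.
After op 5 (move_right): buffer="obmcdcxmcdgbiimcdd" (len 18), cursors c1@7 c2@12 c3@18, authorship ..111..222....333.
After op 6 (delete): buffer="obmcdcmcdgiimcd" (len 15), cursors c1@6 c2@10 c3@15, authorship ..111.222...333

Answer: 6 10 15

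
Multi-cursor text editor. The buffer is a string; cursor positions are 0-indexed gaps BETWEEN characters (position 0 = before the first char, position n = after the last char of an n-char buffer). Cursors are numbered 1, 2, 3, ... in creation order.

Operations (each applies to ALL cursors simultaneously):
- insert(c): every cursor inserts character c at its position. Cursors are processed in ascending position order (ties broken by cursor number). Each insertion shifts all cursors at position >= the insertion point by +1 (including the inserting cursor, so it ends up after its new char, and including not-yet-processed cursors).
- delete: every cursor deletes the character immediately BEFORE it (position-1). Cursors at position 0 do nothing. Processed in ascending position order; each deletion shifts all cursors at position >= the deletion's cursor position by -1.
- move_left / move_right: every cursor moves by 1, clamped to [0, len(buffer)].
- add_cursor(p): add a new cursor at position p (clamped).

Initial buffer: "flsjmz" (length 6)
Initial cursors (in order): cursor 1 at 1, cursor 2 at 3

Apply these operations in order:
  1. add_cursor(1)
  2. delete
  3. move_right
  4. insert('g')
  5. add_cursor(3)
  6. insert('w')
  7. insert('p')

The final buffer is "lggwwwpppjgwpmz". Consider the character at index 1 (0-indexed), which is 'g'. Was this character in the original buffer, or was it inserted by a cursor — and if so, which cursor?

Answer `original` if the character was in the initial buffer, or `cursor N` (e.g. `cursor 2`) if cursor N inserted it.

Answer: cursor 1

Derivation:
After op 1 (add_cursor(1)): buffer="flsjmz" (len 6), cursors c1@1 c3@1 c2@3, authorship ......
After op 2 (delete): buffer="ljmz" (len 4), cursors c1@0 c3@0 c2@1, authorship ....
After op 3 (move_right): buffer="ljmz" (len 4), cursors c1@1 c3@1 c2@2, authorship ....
After op 4 (insert('g')): buffer="lggjgmz" (len 7), cursors c1@3 c3@3 c2@5, authorship .13.2..
After op 5 (add_cursor(3)): buffer="lggjgmz" (len 7), cursors c1@3 c3@3 c4@3 c2@5, authorship .13.2..
After op 6 (insert('w')): buffer="lggwwwjgwmz" (len 11), cursors c1@6 c3@6 c4@6 c2@9, authorship .13134.22..
After op 7 (insert('p')): buffer="lggwwwpppjgwpmz" (len 15), cursors c1@9 c3@9 c4@9 c2@13, authorship .13134134.222..
Authorship (.=original, N=cursor N): . 1 3 1 3 4 1 3 4 . 2 2 2 . .
Index 1: author = 1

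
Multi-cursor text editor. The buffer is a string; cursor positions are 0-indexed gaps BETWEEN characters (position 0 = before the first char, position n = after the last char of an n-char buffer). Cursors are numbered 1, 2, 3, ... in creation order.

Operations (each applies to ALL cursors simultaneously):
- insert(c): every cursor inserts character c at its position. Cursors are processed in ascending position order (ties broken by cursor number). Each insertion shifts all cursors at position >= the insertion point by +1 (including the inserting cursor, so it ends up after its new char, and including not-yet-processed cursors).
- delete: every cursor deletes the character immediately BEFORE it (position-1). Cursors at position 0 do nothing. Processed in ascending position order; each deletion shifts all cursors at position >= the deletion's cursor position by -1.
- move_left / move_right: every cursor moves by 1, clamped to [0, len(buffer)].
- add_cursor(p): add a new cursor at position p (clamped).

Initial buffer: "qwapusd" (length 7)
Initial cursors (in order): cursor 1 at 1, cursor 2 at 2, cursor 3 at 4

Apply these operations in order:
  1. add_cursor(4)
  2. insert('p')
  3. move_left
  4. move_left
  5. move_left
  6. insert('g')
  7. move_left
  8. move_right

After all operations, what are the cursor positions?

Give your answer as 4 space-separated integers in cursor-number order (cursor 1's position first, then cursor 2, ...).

After op 1 (add_cursor(4)): buffer="qwapusd" (len 7), cursors c1@1 c2@2 c3@4 c4@4, authorship .......
After op 2 (insert('p')): buffer="qpwpapppusd" (len 11), cursors c1@2 c2@4 c3@8 c4@8, authorship .1.2..34...
After op 3 (move_left): buffer="qpwpapppusd" (len 11), cursors c1@1 c2@3 c3@7 c4@7, authorship .1.2..34...
After op 4 (move_left): buffer="qpwpapppusd" (len 11), cursors c1@0 c2@2 c3@6 c4@6, authorship .1.2..34...
After op 5 (move_left): buffer="qpwpapppusd" (len 11), cursors c1@0 c2@1 c3@5 c4@5, authorship .1.2..34...
After op 6 (insert('g')): buffer="gqgpwpaggpppusd" (len 15), cursors c1@1 c2@3 c3@9 c4@9, authorship 1.21.2.34.34...
After op 7 (move_left): buffer="gqgpwpaggpppusd" (len 15), cursors c1@0 c2@2 c3@8 c4@8, authorship 1.21.2.34.34...
After op 8 (move_right): buffer="gqgpwpaggpppusd" (len 15), cursors c1@1 c2@3 c3@9 c4@9, authorship 1.21.2.34.34...

Answer: 1 3 9 9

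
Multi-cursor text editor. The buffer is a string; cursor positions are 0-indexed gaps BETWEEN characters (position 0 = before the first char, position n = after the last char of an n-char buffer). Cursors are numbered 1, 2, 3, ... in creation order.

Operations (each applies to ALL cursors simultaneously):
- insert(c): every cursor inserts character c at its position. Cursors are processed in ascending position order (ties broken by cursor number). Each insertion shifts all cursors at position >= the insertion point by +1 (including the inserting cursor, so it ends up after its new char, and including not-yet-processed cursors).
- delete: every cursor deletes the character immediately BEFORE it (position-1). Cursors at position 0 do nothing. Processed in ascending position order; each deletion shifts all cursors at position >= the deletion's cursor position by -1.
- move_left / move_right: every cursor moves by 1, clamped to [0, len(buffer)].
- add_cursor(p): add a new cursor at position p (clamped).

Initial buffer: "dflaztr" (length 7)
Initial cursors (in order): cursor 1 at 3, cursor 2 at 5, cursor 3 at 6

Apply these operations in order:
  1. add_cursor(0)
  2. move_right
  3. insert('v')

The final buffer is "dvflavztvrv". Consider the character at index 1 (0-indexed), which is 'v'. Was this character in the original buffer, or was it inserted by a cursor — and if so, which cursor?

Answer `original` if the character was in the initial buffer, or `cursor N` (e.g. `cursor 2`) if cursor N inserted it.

Answer: cursor 4

Derivation:
After op 1 (add_cursor(0)): buffer="dflaztr" (len 7), cursors c4@0 c1@3 c2@5 c3@6, authorship .......
After op 2 (move_right): buffer="dflaztr" (len 7), cursors c4@1 c1@4 c2@6 c3@7, authorship .......
After op 3 (insert('v')): buffer="dvflavztvrv" (len 11), cursors c4@2 c1@6 c2@9 c3@11, authorship .4...1..2.3
Authorship (.=original, N=cursor N): . 4 . . . 1 . . 2 . 3
Index 1: author = 4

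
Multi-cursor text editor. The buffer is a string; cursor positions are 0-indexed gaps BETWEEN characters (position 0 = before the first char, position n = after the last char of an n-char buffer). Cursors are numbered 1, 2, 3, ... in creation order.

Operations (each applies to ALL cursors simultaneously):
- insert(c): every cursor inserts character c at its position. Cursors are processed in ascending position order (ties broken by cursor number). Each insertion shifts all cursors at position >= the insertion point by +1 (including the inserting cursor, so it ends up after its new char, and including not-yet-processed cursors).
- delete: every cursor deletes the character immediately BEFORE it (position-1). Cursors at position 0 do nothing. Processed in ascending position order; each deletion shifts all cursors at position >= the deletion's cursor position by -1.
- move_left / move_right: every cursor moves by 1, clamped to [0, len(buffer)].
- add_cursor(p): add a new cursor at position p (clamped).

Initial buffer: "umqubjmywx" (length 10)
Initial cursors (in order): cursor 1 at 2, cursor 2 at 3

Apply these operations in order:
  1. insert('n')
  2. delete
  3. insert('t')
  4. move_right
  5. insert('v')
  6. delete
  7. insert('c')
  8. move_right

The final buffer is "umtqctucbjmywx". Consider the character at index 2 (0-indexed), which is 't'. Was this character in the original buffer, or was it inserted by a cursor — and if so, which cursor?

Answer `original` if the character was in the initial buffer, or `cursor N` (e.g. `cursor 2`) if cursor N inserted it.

After op 1 (insert('n')): buffer="umnqnubjmywx" (len 12), cursors c1@3 c2@5, authorship ..1.2.......
After op 2 (delete): buffer="umqubjmywx" (len 10), cursors c1@2 c2@3, authorship ..........
After op 3 (insert('t')): buffer="umtqtubjmywx" (len 12), cursors c1@3 c2@5, authorship ..1.2.......
After op 4 (move_right): buffer="umtqtubjmywx" (len 12), cursors c1@4 c2@6, authorship ..1.2.......
After op 5 (insert('v')): buffer="umtqvtuvbjmywx" (len 14), cursors c1@5 c2@8, authorship ..1.12.2......
After op 6 (delete): buffer="umtqtubjmywx" (len 12), cursors c1@4 c2@6, authorship ..1.2.......
After op 7 (insert('c')): buffer="umtqctucbjmywx" (len 14), cursors c1@5 c2@8, authorship ..1.12.2......
After op 8 (move_right): buffer="umtqctucbjmywx" (len 14), cursors c1@6 c2@9, authorship ..1.12.2......
Authorship (.=original, N=cursor N): . . 1 . 1 2 . 2 . . . . . .
Index 2: author = 1

Answer: cursor 1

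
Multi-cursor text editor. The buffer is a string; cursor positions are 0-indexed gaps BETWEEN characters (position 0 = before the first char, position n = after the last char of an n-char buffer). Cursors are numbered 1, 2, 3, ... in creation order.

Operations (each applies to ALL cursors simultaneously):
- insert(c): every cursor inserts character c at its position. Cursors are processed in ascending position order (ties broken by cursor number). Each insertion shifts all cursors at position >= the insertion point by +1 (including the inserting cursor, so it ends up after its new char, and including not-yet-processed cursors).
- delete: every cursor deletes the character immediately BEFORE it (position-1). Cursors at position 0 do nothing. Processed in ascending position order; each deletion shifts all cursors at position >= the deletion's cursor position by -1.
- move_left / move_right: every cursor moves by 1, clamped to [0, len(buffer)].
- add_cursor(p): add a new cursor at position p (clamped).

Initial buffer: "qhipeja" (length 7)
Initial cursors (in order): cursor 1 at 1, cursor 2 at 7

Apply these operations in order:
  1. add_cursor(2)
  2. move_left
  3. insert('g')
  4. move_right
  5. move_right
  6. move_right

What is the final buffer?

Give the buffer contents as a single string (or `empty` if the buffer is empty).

Answer: gqghipejga

Derivation:
After op 1 (add_cursor(2)): buffer="qhipeja" (len 7), cursors c1@1 c3@2 c2@7, authorship .......
After op 2 (move_left): buffer="qhipeja" (len 7), cursors c1@0 c3@1 c2@6, authorship .......
After op 3 (insert('g')): buffer="gqghipejga" (len 10), cursors c1@1 c3@3 c2@9, authorship 1.3.....2.
After op 4 (move_right): buffer="gqghipejga" (len 10), cursors c1@2 c3@4 c2@10, authorship 1.3.....2.
After op 5 (move_right): buffer="gqghipejga" (len 10), cursors c1@3 c3@5 c2@10, authorship 1.3.....2.
After op 6 (move_right): buffer="gqghipejga" (len 10), cursors c1@4 c3@6 c2@10, authorship 1.3.....2.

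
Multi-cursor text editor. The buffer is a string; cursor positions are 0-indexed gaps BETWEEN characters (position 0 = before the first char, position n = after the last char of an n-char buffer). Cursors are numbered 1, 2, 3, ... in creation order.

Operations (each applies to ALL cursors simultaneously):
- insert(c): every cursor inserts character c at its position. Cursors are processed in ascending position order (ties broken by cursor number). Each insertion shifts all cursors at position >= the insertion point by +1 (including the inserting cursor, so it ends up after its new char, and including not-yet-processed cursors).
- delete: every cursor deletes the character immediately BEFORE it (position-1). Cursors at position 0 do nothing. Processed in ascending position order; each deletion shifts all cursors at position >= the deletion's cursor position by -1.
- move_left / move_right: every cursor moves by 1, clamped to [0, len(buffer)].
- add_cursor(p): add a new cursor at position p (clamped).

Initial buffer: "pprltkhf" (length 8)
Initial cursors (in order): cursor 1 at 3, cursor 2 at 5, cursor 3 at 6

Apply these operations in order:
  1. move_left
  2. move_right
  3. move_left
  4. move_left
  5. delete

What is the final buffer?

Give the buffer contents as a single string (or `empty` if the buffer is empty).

Answer: ptkhf

Derivation:
After op 1 (move_left): buffer="pprltkhf" (len 8), cursors c1@2 c2@4 c3@5, authorship ........
After op 2 (move_right): buffer="pprltkhf" (len 8), cursors c1@3 c2@5 c3@6, authorship ........
After op 3 (move_left): buffer="pprltkhf" (len 8), cursors c1@2 c2@4 c3@5, authorship ........
After op 4 (move_left): buffer="pprltkhf" (len 8), cursors c1@1 c2@3 c3@4, authorship ........
After op 5 (delete): buffer="ptkhf" (len 5), cursors c1@0 c2@1 c3@1, authorship .....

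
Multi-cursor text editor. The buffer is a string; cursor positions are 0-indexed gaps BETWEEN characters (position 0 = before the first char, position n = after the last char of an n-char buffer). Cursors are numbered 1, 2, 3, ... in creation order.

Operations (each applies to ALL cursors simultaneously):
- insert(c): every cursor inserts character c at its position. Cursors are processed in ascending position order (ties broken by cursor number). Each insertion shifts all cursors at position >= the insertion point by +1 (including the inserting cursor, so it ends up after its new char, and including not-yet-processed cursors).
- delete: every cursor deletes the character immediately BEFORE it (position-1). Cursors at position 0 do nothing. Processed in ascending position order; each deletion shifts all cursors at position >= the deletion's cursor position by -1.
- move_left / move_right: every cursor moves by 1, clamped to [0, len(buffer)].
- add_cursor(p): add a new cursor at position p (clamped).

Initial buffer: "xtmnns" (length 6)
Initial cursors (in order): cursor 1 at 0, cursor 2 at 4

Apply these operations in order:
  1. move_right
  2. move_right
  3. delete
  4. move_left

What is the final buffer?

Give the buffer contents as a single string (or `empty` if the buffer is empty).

After op 1 (move_right): buffer="xtmnns" (len 6), cursors c1@1 c2@5, authorship ......
After op 2 (move_right): buffer="xtmnns" (len 6), cursors c1@2 c2@6, authorship ......
After op 3 (delete): buffer="xmnn" (len 4), cursors c1@1 c2@4, authorship ....
After op 4 (move_left): buffer="xmnn" (len 4), cursors c1@0 c2@3, authorship ....

Answer: xmnn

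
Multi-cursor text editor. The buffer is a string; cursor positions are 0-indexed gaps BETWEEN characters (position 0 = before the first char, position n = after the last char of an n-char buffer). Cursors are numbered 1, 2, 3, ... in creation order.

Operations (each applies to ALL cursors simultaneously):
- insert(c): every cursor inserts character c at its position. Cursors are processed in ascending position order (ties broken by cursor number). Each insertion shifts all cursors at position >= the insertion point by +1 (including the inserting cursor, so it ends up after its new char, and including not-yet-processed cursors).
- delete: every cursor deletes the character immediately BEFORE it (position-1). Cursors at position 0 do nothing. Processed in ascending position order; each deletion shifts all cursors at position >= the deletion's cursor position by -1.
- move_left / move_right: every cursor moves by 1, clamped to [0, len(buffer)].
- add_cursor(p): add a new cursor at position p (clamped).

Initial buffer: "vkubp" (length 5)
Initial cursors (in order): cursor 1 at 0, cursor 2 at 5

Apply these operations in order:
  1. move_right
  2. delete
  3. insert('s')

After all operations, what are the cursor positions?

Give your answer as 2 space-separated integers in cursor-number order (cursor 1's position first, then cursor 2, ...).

Answer: 1 5

Derivation:
After op 1 (move_right): buffer="vkubp" (len 5), cursors c1@1 c2@5, authorship .....
After op 2 (delete): buffer="kub" (len 3), cursors c1@0 c2@3, authorship ...
After op 3 (insert('s')): buffer="skubs" (len 5), cursors c1@1 c2@5, authorship 1...2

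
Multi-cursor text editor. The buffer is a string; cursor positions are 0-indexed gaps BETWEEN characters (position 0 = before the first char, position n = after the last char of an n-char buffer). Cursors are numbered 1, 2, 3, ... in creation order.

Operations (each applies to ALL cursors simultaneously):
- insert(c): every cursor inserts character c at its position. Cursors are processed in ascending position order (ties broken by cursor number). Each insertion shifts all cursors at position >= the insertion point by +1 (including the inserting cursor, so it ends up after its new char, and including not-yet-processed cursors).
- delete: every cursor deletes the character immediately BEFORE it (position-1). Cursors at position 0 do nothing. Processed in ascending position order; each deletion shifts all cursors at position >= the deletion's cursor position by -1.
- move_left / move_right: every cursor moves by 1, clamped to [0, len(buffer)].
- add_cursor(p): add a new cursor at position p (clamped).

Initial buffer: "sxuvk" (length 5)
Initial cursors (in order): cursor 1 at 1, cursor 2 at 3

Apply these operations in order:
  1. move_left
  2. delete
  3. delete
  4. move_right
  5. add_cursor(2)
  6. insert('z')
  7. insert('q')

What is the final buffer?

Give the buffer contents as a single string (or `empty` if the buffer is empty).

Answer: uzzqqvzqk

Derivation:
After op 1 (move_left): buffer="sxuvk" (len 5), cursors c1@0 c2@2, authorship .....
After op 2 (delete): buffer="suvk" (len 4), cursors c1@0 c2@1, authorship ....
After op 3 (delete): buffer="uvk" (len 3), cursors c1@0 c2@0, authorship ...
After op 4 (move_right): buffer="uvk" (len 3), cursors c1@1 c2@1, authorship ...
After op 5 (add_cursor(2)): buffer="uvk" (len 3), cursors c1@1 c2@1 c3@2, authorship ...
After op 6 (insert('z')): buffer="uzzvzk" (len 6), cursors c1@3 c2@3 c3@5, authorship .12.3.
After op 7 (insert('q')): buffer="uzzqqvzqk" (len 9), cursors c1@5 c2@5 c3@8, authorship .1212.33.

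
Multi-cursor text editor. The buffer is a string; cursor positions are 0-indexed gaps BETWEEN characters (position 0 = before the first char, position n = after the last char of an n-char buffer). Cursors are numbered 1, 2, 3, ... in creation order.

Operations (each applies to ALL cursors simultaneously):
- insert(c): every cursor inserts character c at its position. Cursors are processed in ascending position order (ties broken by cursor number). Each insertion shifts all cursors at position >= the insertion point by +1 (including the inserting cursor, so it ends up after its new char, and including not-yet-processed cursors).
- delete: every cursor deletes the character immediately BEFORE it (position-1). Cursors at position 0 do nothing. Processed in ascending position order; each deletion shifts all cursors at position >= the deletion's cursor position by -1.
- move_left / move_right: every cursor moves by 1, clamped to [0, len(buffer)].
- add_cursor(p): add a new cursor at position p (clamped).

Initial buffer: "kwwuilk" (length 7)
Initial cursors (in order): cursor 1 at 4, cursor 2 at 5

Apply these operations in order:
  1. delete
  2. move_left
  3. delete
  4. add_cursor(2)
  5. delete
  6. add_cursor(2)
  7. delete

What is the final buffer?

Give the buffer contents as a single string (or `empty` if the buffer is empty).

After op 1 (delete): buffer="kwwlk" (len 5), cursors c1@3 c2@3, authorship .....
After op 2 (move_left): buffer="kwwlk" (len 5), cursors c1@2 c2@2, authorship .....
After op 3 (delete): buffer="wlk" (len 3), cursors c1@0 c2@0, authorship ...
After op 4 (add_cursor(2)): buffer="wlk" (len 3), cursors c1@0 c2@0 c3@2, authorship ...
After op 5 (delete): buffer="wk" (len 2), cursors c1@0 c2@0 c3@1, authorship ..
After op 6 (add_cursor(2)): buffer="wk" (len 2), cursors c1@0 c2@0 c3@1 c4@2, authorship ..
After op 7 (delete): buffer="" (len 0), cursors c1@0 c2@0 c3@0 c4@0, authorship 

Answer: empty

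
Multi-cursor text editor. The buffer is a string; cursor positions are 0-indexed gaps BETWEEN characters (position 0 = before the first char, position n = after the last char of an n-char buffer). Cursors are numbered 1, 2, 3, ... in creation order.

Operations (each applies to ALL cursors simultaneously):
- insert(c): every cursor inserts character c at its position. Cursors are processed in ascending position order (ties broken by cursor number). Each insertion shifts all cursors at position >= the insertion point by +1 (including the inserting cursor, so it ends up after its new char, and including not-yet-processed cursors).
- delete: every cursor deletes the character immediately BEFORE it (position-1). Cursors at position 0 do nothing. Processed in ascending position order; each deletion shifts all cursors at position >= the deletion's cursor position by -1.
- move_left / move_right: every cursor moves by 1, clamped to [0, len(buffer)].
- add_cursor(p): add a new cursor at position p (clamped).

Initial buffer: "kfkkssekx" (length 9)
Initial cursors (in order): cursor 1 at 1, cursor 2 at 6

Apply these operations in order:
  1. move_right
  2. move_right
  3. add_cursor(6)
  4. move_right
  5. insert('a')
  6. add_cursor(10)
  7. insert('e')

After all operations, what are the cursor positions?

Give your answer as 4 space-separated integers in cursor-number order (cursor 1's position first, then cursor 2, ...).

Answer: 6 16 11 13

Derivation:
After op 1 (move_right): buffer="kfkkssekx" (len 9), cursors c1@2 c2@7, authorship .........
After op 2 (move_right): buffer="kfkkssekx" (len 9), cursors c1@3 c2@8, authorship .........
After op 3 (add_cursor(6)): buffer="kfkkssekx" (len 9), cursors c1@3 c3@6 c2@8, authorship .........
After op 4 (move_right): buffer="kfkkssekx" (len 9), cursors c1@4 c3@7 c2@9, authorship .........
After op 5 (insert('a')): buffer="kfkkasseakxa" (len 12), cursors c1@5 c3@9 c2@12, authorship ....1...3..2
After op 6 (add_cursor(10)): buffer="kfkkasseakxa" (len 12), cursors c1@5 c3@9 c4@10 c2@12, authorship ....1...3..2
After op 7 (insert('e')): buffer="kfkkaesseaekexae" (len 16), cursors c1@6 c3@11 c4@13 c2@16, authorship ....11...33.4.22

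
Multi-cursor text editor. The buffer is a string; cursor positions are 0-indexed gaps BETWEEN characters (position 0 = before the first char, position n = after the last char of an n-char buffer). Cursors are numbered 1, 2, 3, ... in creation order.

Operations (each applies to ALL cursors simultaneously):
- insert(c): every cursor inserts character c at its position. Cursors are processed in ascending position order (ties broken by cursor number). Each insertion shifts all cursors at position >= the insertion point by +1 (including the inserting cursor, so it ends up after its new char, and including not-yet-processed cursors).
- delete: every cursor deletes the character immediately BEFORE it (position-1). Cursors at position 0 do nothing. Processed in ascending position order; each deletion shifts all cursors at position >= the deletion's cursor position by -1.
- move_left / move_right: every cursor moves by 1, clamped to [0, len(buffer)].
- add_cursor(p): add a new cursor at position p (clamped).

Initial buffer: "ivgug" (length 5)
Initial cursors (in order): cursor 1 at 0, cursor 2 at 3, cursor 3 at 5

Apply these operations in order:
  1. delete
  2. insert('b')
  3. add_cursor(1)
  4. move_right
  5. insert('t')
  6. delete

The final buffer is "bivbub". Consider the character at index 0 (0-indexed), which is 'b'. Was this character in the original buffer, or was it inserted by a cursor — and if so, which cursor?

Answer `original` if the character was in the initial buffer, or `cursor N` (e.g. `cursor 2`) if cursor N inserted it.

Answer: cursor 1

Derivation:
After op 1 (delete): buffer="ivu" (len 3), cursors c1@0 c2@2 c3@3, authorship ...
After op 2 (insert('b')): buffer="bivbub" (len 6), cursors c1@1 c2@4 c3@6, authorship 1..2.3
After op 3 (add_cursor(1)): buffer="bivbub" (len 6), cursors c1@1 c4@1 c2@4 c3@6, authorship 1..2.3
After op 4 (move_right): buffer="bivbub" (len 6), cursors c1@2 c4@2 c2@5 c3@6, authorship 1..2.3
After op 5 (insert('t')): buffer="bittvbutbt" (len 10), cursors c1@4 c4@4 c2@8 c3@10, authorship 1.14.2.233
After op 6 (delete): buffer="bivbub" (len 6), cursors c1@2 c4@2 c2@5 c3@6, authorship 1..2.3
Authorship (.=original, N=cursor N): 1 . . 2 . 3
Index 0: author = 1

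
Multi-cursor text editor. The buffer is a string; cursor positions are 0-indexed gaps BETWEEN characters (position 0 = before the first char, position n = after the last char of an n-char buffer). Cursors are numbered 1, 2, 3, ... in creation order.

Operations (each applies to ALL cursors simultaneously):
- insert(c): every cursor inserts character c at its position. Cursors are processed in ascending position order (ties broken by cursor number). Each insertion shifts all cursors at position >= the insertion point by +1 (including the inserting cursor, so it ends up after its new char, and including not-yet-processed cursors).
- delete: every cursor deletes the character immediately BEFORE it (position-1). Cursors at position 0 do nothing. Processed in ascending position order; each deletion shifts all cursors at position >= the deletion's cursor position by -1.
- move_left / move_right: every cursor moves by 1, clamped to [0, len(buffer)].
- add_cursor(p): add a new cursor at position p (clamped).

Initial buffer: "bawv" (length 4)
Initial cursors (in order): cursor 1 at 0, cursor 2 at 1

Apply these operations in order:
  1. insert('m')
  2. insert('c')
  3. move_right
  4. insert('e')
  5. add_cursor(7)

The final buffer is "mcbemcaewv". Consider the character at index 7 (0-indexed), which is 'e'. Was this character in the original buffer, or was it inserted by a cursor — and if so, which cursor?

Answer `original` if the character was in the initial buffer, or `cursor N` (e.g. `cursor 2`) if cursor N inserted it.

Answer: cursor 2

Derivation:
After op 1 (insert('m')): buffer="mbmawv" (len 6), cursors c1@1 c2@3, authorship 1.2...
After op 2 (insert('c')): buffer="mcbmcawv" (len 8), cursors c1@2 c2@5, authorship 11.22...
After op 3 (move_right): buffer="mcbmcawv" (len 8), cursors c1@3 c2@6, authorship 11.22...
After op 4 (insert('e')): buffer="mcbemcaewv" (len 10), cursors c1@4 c2@8, authorship 11.122.2..
After op 5 (add_cursor(7)): buffer="mcbemcaewv" (len 10), cursors c1@4 c3@7 c2@8, authorship 11.122.2..
Authorship (.=original, N=cursor N): 1 1 . 1 2 2 . 2 . .
Index 7: author = 2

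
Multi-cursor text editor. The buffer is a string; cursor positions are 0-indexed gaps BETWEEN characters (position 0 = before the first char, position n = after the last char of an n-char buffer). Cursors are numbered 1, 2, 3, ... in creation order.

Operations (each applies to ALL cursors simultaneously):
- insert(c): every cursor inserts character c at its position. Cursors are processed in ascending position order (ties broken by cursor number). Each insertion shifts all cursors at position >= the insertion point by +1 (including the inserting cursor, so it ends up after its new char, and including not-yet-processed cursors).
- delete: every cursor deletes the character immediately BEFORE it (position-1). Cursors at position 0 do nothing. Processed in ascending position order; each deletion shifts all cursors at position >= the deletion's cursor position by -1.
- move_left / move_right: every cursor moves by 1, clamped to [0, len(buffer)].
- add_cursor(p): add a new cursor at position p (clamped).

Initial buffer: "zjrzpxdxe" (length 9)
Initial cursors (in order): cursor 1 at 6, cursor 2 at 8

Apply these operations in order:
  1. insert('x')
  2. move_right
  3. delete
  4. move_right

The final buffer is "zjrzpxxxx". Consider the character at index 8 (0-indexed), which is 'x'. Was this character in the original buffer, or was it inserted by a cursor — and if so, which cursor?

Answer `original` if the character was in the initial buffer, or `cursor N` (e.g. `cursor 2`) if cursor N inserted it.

After op 1 (insert('x')): buffer="zjrzpxxdxxe" (len 11), cursors c1@7 c2@10, authorship ......1..2.
After op 2 (move_right): buffer="zjrzpxxdxxe" (len 11), cursors c1@8 c2@11, authorship ......1..2.
After op 3 (delete): buffer="zjrzpxxxx" (len 9), cursors c1@7 c2@9, authorship ......1.2
After op 4 (move_right): buffer="zjrzpxxxx" (len 9), cursors c1@8 c2@9, authorship ......1.2
Authorship (.=original, N=cursor N): . . . . . . 1 . 2
Index 8: author = 2

Answer: cursor 2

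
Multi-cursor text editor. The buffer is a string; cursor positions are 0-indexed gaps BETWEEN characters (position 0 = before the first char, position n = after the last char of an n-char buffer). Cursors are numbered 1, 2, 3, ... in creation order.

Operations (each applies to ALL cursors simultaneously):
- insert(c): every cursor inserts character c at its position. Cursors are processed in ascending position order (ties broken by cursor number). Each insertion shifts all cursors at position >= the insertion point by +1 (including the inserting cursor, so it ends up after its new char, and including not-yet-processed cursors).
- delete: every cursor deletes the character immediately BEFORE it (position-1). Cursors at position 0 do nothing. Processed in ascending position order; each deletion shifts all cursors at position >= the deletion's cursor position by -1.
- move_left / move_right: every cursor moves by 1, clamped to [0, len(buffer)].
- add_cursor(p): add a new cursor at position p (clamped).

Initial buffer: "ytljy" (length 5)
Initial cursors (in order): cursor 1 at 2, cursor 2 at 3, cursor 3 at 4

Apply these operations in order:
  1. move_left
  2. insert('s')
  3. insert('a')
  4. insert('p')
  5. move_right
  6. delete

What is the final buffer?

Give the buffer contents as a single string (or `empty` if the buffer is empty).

Answer: ysapsapsapy

Derivation:
After op 1 (move_left): buffer="ytljy" (len 5), cursors c1@1 c2@2 c3@3, authorship .....
After op 2 (insert('s')): buffer="ystslsjy" (len 8), cursors c1@2 c2@4 c3@6, authorship .1.2.3..
After op 3 (insert('a')): buffer="ysatsalsajy" (len 11), cursors c1@3 c2@6 c3@9, authorship .11.22.33..
After op 4 (insert('p')): buffer="ysaptsaplsapjy" (len 14), cursors c1@4 c2@8 c3@12, authorship .111.222.333..
After op 5 (move_right): buffer="ysaptsaplsapjy" (len 14), cursors c1@5 c2@9 c3@13, authorship .111.222.333..
After op 6 (delete): buffer="ysapsapsapy" (len 11), cursors c1@4 c2@7 c3@10, authorship .111222333.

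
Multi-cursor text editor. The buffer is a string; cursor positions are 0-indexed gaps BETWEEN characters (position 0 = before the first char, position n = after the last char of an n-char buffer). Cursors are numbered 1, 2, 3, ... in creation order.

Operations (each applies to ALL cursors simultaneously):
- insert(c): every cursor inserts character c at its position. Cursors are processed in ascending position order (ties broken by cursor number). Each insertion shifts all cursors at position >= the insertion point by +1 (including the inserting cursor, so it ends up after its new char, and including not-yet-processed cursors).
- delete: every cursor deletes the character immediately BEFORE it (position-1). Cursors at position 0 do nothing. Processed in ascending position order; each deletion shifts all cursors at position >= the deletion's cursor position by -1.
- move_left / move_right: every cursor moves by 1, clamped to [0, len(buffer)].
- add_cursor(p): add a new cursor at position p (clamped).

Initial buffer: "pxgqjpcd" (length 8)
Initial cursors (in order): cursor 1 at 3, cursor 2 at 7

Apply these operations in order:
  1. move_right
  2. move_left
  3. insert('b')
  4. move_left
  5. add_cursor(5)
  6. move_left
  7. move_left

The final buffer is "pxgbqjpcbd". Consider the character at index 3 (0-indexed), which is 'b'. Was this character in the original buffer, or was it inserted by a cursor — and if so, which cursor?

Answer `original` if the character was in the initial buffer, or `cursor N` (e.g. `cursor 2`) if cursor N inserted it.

Answer: cursor 1

Derivation:
After op 1 (move_right): buffer="pxgqjpcd" (len 8), cursors c1@4 c2@8, authorship ........
After op 2 (move_left): buffer="pxgqjpcd" (len 8), cursors c1@3 c2@7, authorship ........
After op 3 (insert('b')): buffer="pxgbqjpcbd" (len 10), cursors c1@4 c2@9, authorship ...1....2.
After op 4 (move_left): buffer="pxgbqjpcbd" (len 10), cursors c1@3 c2@8, authorship ...1....2.
After op 5 (add_cursor(5)): buffer="pxgbqjpcbd" (len 10), cursors c1@3 c3@5 c2@8, authorship ...1....2.
After op 6 (move_left): buffer="pxgbqjpcbd" (len 10), cursors c1@2 c3@4 c2@7, authorship ...1....2.
After op 7 (move_left): buffer="pxgbqjpcbd" (len 10), cursors c1@1 c3@3 c2@6, authorship ...1....2.
Authorship (.=original, N=cursor N): . . . 1 . . . . 2 .
Index 3: author = 1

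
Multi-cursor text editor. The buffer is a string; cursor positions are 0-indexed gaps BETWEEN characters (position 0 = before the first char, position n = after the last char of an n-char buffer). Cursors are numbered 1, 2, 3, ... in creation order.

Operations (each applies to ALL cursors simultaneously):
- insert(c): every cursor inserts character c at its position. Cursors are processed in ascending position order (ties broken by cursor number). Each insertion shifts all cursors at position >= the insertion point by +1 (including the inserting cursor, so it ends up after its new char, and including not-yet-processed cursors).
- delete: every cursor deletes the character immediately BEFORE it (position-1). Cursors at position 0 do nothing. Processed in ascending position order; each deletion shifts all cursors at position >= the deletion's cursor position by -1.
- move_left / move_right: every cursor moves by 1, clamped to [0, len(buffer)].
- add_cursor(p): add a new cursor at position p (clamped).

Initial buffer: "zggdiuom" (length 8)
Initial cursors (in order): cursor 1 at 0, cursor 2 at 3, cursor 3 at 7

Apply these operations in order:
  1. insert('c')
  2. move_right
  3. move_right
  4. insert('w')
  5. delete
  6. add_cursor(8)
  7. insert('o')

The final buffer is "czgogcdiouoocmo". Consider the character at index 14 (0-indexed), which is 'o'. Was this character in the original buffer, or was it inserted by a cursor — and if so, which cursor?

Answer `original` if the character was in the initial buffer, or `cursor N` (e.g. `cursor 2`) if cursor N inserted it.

Answer: cursor 3

Derivation:
After op 1 (insert('c')): buffer="czggcdiuocm" (len 11), cursors c1@1 c2@5 c3@10, authorship 1...2....3.
After op 2 (move_right): buffer="czggcdiuocm" (len 11), cursors c1@2 c2@6 c3@11, authorship 1...2....3.
After op 3 (move_right): buffer="czggcdiuocm" (len 11), cursors c1@3 c2@7 c3@11, authorship 1...2....3.
After op 4 (insert('w')): buffer="czgwgcdiwuocmw" (len 14), cursors c1@4 c2@9 c3@14, authorship 1..1.2..2..3.3
After op 5 (delete): buffer="czggcdiuocm" (len 11), cursors c1@3 c2@7 c3@11, authorship 1...2....3.
After op 6 (add_cursor(8)): buffer="czggcdiuocm" (len 11), cursors c1@3 c2@7 c4@8 c3@11, authorship 1...2....3.
After op 7 (insert('o')): buffer="czgogcdiouoocmo" (len 15), cursors c1@4 c2@9 c4@11 c3@15, authorship 1..1.2..2.4.3.3
Authorship (.=original, N=cursor N): 1 . . 1 . 2 . . 2 . 4 . 3 . 3
Index 14: author = 3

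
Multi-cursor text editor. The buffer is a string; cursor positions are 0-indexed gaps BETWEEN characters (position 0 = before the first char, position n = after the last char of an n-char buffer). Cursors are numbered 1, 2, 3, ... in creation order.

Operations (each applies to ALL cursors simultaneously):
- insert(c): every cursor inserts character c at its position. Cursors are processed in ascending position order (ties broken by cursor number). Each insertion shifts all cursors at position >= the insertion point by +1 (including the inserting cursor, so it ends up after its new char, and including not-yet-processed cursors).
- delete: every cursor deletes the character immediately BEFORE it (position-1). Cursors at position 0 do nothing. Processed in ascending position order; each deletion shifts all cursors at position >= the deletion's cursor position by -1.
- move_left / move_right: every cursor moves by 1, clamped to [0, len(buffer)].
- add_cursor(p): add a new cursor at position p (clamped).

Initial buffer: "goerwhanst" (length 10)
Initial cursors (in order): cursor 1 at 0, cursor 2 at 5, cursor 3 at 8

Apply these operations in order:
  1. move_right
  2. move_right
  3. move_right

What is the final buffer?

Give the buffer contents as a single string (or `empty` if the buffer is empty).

Answer: goerwhanst

Derivation:
After op 1 (move_right): buffer="goerwhanst" (len 10), cursors c1@1 c2@6 c3@9, authorship ..........
After op 2 (move_right): buffer="goerwhanst" (len 10), cursors c1@2 c2@7 c3@10, authorship ..........
After op 3 (move_right): buffer="goerwhanst" (len 10), cursors c1@3 c2@8 c3@10, authorship ..........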